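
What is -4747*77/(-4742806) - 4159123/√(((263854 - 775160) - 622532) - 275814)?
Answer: 365519/4742806 + 4159123*I*√39157/234942 ≈ 0.077068 + 3503.0*I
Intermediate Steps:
-4747*77/(-4742806) - 4159123/√(((263854 - 775160) - 622532) - 275814) = -365519*(-1/4742806) - 4159123/√((-511306 - 622532) - 275814) = 365519/4742806 - 4159123/√(-1133838 - 275814) = 365519/4742806 - 4159123*(-I*√39157/234942) = 365519/4742806 - (-4159123)*I*√39157/234942 = 365519/4742806 + 4159123*I*√39157/234942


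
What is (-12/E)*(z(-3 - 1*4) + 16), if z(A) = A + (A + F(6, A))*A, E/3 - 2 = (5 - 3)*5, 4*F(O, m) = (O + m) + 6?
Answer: -197/12 ≈ -16.417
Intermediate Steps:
F(O, m) = 3/2 + O/4 + m/4 (F(O, m) = ((O + m) + 6)/4 = (6 + O + m)/4 = 3/2 + O/4 + m/4)
E = 36 (E = 6 + 3*((5 - 3)*5) = 6 + 3*(2*5) = 6 + 3*10 = 6 + 30 = 36)
z(A) = A + A*(3 + 5*A/4) (z(A) = A + (A + (3/2 + (1/4)*6 + A/4))*A = A + (A + (3/2 + 3/2 + A/4))*A = A + (A + (3 + A/4))*A = A + (3 + 5*A/4)*A = A + A*(3 + 5*A/4))
(-12/E)*(z(-3 - 1*4) + 16) = (-12/36)*((-3 - 1*4)*(16 + 5*(-3 - 1*4))/4 + 16) = (-12*1/36)*((-3 - 4)*(16 + 5*(-3 - 4))/4 + 16) = -((1/4)*(-7)*(16 + 5*(-7)) + 16)/3 = -((1/4)*(-7)*(16 - 35) + 16)/3 = -((1/4)*(-7)*(-19) + 16)/3 = -(133/4 + 16)/3 = -1/3*197/4 = -197/12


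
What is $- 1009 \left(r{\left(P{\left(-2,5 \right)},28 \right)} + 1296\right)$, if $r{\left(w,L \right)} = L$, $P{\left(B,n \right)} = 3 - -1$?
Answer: $-1335916$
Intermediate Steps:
$P{\left(B,n \right)} = 4$ ($P{\left(B,n \right)} = 3 + 1 = 4$)
$- 1009 \left(r{\left(P{\left(-2,5 \right)},28 \right)} + 1296\right) = - 1009 \left(28 + 1296\right) = \left(-1009\right) 1324 = -1335916$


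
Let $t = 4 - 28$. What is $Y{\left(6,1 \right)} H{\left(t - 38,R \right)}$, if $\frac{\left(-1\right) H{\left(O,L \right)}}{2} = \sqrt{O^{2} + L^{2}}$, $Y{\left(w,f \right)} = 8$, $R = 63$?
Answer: $- 16 \sqrt{7813} \approx -1414.3$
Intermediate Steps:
$t = -24$
$H{\left(O,L \right)} = - 2 \sqrt{L^{2} + O^{2}}$ ($H{\left(O,L \right)} = - 2 \sqrt{O^{2} + L^{2}} = - 2 \sqrt{L^{2} + O^{2}}$)
$Y{\left(6,1 \right)} H{\left(t - 38,R \right)} = 8 \left(- 2 \sqrt{63^{2} + \left(-24 - 38\right)^{2}}\right) = 8 \left(- 2 \sqrt{3969 + \left(-24 - 38\right)^{2}}\right) = 8 \left(- 2 \sqrt{3969 + \left(-62\right)^{2}}\right) = 8 \left(- 2 \sqrt{3969 + 3844}\right) = 8 \left(- 2 \sqrt{7813}\right) = - 16 \sqrt{7813}$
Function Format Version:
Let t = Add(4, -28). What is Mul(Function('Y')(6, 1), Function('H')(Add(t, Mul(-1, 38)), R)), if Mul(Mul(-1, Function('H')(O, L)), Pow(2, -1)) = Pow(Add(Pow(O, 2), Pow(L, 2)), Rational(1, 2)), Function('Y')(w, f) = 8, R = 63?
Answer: Mul(-16, Pow(7813, Rational(1, 2))) ≈ -1414.3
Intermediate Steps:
t = -24
Function('H')(O, L) = Mul(-2, Pow(Add(Pow(L, 2), Pow(O, 2)), Rational(1, 2))) (Function('H')(O, L) = Mul(-2, Pow(Add(Pow(O, 2), Pow(L, 2)), Rational(1, 2))) = Mul(-2, Pow(Add(Pow(L, 2), Pow(O, 2)), Rational(1, 2))))
Mul(Function('Y')(6, 1), Function('H')(Add(t, Mul(-1, 38)), R)) = Mul(8, Mul(-2, Pow(Add(Pow(63, 2), Pow(Add(-24, Mul(-1, 38)), 2)), Rational(1, 2)))) = Mul(8, Mul(-2, Pow(Add(3969, Pow(Add(-24, -38), 2)), Rational(1, 2)))) = Mul(8, Mul(-2, Pow(Add(3969, Pow(-62, 2)), Rational(1, 2)))) = Mul(8, Mul(-2, Pow(Add(3969, 3844), Rational(1, 2)))) = Mul(8, Mul(-2, Pow(7813, Rational(1, 2)))) = Mul(-16, Pow(7813, Rational(1, 2)))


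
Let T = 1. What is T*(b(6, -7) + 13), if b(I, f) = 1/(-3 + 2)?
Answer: 12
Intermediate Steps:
b(I, f) = -1 (b(I, f) = 1/(-1) = -1)
T*(b(6, -7) + 13) = 1*(-1 + 13) = 1*12 = 12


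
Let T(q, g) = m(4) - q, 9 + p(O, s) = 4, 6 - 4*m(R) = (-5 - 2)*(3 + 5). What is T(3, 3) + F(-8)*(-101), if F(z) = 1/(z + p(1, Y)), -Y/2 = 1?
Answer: 527/26 ≈ 20.269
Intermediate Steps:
Y = -2 (Y = -2*1 = -2)
m(R) = 31/2 (m(R) = 3/2 - (-5 - 2)*(3 + 5)/4 = 3/2 - (-7)*8/4 = 3/2 - ¼*(-56) = 3/2 + 14 = 31/2)
p(O, s) = -5 (p(O, s) = -9 + 4 = -5)
T(q, g) = 31/2 - q
F(z) = 1/(-5 + z) (F(z) = 1/(z - 5) = 1/(-5 + z))
T(3, 3) + F(-8)*(-101) = (31/2 - 1*3) - 101/(-5 - 8) = (31/2 - 3) - 101/(-13) = 25/2 - 1/13*(-101) = 25/2 + 101/13 = 527/26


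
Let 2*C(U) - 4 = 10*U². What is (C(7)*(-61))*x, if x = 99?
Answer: -1491633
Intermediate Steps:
C(U) = 2 + 5*U² (C(U) = 2 + (10*U²)/2 = 2 + 5*U²)
(C(7)*(-61))*x = ((2 + 5*7²)*(-61))*99 = ((2 + 5*49)*(-61))*99 = ((2 + 245)*(-61))*99 = (247*(-61))*99 = -15067*99 = -1491633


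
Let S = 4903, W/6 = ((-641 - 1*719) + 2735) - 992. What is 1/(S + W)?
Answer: 1/7201 ≈ 0.00013887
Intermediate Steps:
W = 2298 (W = 6*(((-641 - 1*719) + 2735) - 992) = 6*(((-641 - 719) + 2735) - 992) = 6*((-1360 + 2735) - 992) = 6*(1375 - 992) = 6*383 = 2298)
1/(S + W) = 1/(4903 + 2298) = 1/7201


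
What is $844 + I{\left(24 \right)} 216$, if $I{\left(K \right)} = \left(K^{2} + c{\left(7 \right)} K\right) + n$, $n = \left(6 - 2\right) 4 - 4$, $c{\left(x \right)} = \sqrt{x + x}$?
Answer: $127852 + 5184 \sqrt{14} \approx 1.4725 \cdot 10^{5}$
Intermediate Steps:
$c{\left(x \right)} = \sqrt{2} \sqrt{x}$ ($c{\left(x \right)} = \sqrt{2 x} = \sqrt{2} \sqrt{x}$)
$n = 12$ ($n = \left(6 - 2\right) 4 - 4 = 4 \cdot 4 - 4 = 16 - 4 = 12$)
$I{\left(K \right)} = 12 + K^{2} + K \sqrt{14}$ ($I{\left(K \right)} = \left(K^{2} + \sqrt{2} \sqrt{7} K\right) + 12 = \left(K^{2} + \sqrt{14} K\right) + 12 = \left(K^{2} + K \sqrt{14}\right) + 12 = 12 + K^{2} + K \sqrt{14}$)
$844 + I{\left(24 \right)} 216 = 844 + \left(12 + 24^{2} + 24 \sqrt{14}\right) 216 = 844 + \left(12 + 576 + 24 \sqrt{14}\right) 216 = 844 + \left(588 + 24 \sqrt{14}\right) 216 = 844 + \left(127008 + 5184 \sqrt{14}\right) = 127852 + 5184 \sqrt{14}$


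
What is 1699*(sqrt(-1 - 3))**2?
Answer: -6796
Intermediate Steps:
1699*(sqrt(-1 - 3))**2 = 1699*(sqrt(-4))**2 = 1699*(2*I)**2 = 1699*(-4) = -6796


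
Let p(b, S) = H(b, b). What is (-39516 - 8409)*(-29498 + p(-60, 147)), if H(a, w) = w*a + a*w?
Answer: 1068631650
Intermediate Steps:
H(a, w) = 2*a*w (H(a, w) = a*w + a*w = 2*a*w)
p(b, S) = 2*b² (p(b, S) = 2*b*b = 2*b²)
(-39516 - 8409)*(-29498 + p(-60, 147)) = (-39516 - 8409)*(-29498 + 2*(-60)²) = -47925*(-29498 + 2*3600) = -47925*(-29498 + 7200) = -47925*(-22298) = 1068631650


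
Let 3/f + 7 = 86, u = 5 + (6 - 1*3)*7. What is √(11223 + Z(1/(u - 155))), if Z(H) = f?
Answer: 2*√17510745/79 ≈ 105.94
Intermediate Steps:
u = 26 (u = 5 + (6 - 3)*7 = 5 + 3*7 = 5 + 21 = 26)
f = 3/79 (f = 3/(-7 + 86) = 3/79 ≈ 0.037975)
Z(H) = 3/79
√(11223 + Z(1/(u - 155))) = √(11223 + 3/79) = √(886620/79) = 2*√17510745/79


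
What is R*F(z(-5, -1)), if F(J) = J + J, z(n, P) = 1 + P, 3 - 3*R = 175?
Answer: 0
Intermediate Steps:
R = -172/3 (R = 1 - 1/3*175 = 1 - 175/3 = -172/3 ≈ -57.333)
F(J) = 2*J
R*F(z(-5, -1)) = -344*(1 - 1)/3 = -344*0/3 = -172/3*0 = 0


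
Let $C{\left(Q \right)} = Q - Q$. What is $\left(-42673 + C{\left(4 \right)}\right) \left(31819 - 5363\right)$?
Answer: $-1128956888$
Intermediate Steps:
$C{\left(Q \right)} = 0$
$\left(-42673 + C{\left(4 \right)}\right) \left(31819 - 5363\right) = \left(-42673 + 0\right) \left(31819 - 5363\right) = \left(-42673\right) 26456 = -1128956888$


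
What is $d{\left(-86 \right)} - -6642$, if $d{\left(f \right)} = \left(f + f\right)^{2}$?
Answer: $36226$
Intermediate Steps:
$d{\left(f \right)} = 4 f^{2}$ ($d{\left(f \right)} = \left(2 f\right)^{2} = 4 f^{2}$)
$d{\left(-86 \right)} - -6642 = 4 \left(-86\right)^{2} - -6642 = 4 \cdot 7396 + 6642 = 29584 + 6642 = 36226$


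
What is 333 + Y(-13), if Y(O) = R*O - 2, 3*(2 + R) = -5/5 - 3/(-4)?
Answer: 4297/12 ≈ 358.08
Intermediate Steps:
R = -25/12 (R = -2 + (-5/5 - 3/(-4))/3 = -2 + (-5*⅕ - 3*(-¼))/3 = -2 + (-1 + ¾)/3 = -2 + (⅓)*(-¼) = -2 - 1/12 = -25/12 ≈ -2.0833)
Y(O) = -2 - 25*O/12 (Y(O) = -25*O/12 - 2 = -2 - 25*O/12)
333 + Y(-13) = 333 + (-2 - 25/12*(-13)) = 333 + (-2 + 325/12) = 333 + 301/12 = 4297/12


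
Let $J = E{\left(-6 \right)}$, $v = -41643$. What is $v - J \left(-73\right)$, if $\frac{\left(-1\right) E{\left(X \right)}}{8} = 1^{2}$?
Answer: $-42227$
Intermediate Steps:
$E{\left(X \right)} = -8$ ($E{\left(X \right)} = - 8 \cdot 1^{2} = \left(-8\right) 1 = -8$)
$J = -8$
$v - J \left(-73\right) = -41643 - \left(-8\right) \left(-73\right) = -41643 - 584 = -42227$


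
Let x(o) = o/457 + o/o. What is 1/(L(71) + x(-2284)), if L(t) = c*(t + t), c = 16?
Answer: 457/1036477 ≈ 0.00044092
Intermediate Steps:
x(o) = 1 + o/457 (x(o) = o*(1/457) + 1 = o/457 + 1 = 1 + o/457)
L(t) = 32*t (L(t) = 16*(t + t) = 16*(2*t) = 32*t)
1/(L(71) + x(-2284)) = 1/(32*71 + (1 + (1/457)*(-2284))) = 1/(2272 + (1 - 2284/457)) = 1/(2272 - 1827/457) = 1/(1036477/457) = 457/1036477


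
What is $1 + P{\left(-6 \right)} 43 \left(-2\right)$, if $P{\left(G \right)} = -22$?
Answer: $1893$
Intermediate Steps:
$1 + P{\left(-6 \right)} 43 \left(-2\right) = 1 - 22 \cdot 43 \left(-2\right) = 1 - -1892 = 1 + 1892 = 1893$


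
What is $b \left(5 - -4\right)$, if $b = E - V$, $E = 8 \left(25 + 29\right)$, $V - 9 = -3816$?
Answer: $38151$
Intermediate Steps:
$V = -3807$ ($V = 9 - 3816 = -3807$)
$E = 432$ ($E = 8 \cdot 54 = 432$)
$b = 4239$ ($b = 432 - -3807 = 432 + 3807 = 4239$)
$b \left(5 - -4\right) = 4239 \left(5 - -4\right) = 4239 \left(5 + 4\right) = 4239 \cdot 9 = 38151$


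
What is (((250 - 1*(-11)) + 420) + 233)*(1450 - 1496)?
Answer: -42044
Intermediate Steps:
(((250 - 1*(-11)) + 420) + 233)*(1450 - 1496) = (((250 + 11) + 420) + 233)*(-46) = ((261 + 420) + 233)*(-46) = (681 + 233)*(-46) = 914*(-46) = -42044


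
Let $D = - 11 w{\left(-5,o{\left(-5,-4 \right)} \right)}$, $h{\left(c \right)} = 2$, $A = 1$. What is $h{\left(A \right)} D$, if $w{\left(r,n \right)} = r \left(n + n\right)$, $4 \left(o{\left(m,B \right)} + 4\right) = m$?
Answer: $-1155$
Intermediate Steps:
$o{\left(m,B \right)} = -4 + \frac{m}{4}$
$w{\left(r,n \right)} = 2 n r$ ($w{\left(r,n \right)} = r 2 n = 2 n r$)
$D = - \frac{1155}{2}$ ($D = - 11 \cdot 2 \left(-4 + \frac{1}{4} \left(-5\right)\right) \left(-5\right) = - 11 \cdot 2 \left(-4 - \frac{5}{4}\right) \left(-5\right) = - 11 \cdot 2 \left(- \frac{21}{4}\right) \left(-5\right) = \left(-11\right) \frac{105}{2} = - \frac{1155}{2} \approx -577.5$)
$h{\left(A \right)} D = 2 \left(- \frac{1155}{2}\right) = -1155$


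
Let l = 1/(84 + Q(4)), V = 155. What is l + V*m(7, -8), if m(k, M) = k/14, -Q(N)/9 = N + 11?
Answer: 7903/102 ≈ 77.480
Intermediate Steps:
Q(N) = -99 - 9*N (Q(N) = -9*(N + 11) = -9*(11 + N) = -99 - 9*N)
m(k, M) = k/14 (m(k, M) = k*(1/14) = k/14)
l = -1/51 (l = 1/(84 + (-99 - 9*4)) = 1/(84 + (-99 - 36)) = 1/(84 - 135) = 1/(-51) = -1/51 ≈ -0.019608)
l + V*m(7, -8) = -1/51 + 155*((1/14)*7) = -1/51 + 155*(½) = -1/51 + 155/2 = 7903/102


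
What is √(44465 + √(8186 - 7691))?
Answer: √(44465 + 3*√55) ≈ 210.92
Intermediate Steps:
√(44465 + √(8186 - 7691)) = √(44465 + √495) = √(44465 + 3*√55)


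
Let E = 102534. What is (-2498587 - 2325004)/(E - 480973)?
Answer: 4823591/378439 ≈ 12.746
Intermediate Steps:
(-2498587 - 2325004)/(E - 480973) = (-2498587 - 2325004)/(102534 - 480973) = -4823591/(-378439) = -4823591*(-1/378439) = 4823591/378439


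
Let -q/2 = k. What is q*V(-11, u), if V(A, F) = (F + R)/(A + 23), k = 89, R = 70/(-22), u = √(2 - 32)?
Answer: 3115/66 - 89*I*√30/6 ≈ 47.197 - 81.245*I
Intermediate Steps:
u = I*√30 (u = √(-30) = I*√30 ≈ 5.4772*I)
R = -35/11 (R = 70*(-1/22) = -35/11 ≈ -3.1818)
q = -178 (q = -2*89 = -178)
V(A, F) = (-35/11 + F)/(23 + A) (V(A, F) = (F - 35/11)/(A + 23) = (-35/11 + F)/(23 + A))
q*V(-11, u) = -178*(-35/11 + I*√30)/(23 - 11) = -178*(-35/11 + I*√30)/12 = -89*(-35/11 + I*√30)/6 = -178*(-35/132 + I*√30/12) = 3115/66 - 89*I*√30/6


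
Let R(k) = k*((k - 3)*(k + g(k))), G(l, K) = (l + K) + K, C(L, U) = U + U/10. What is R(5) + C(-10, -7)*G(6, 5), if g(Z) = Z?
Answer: -116/5 ≈ -23.200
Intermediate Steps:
C(L, U) = 11*U/10 (C(L, U) = U + U*(⅒) = U + U/10 = 11*U/10)
G(l, K) = l + 2*K (G(l, K) = (K + l) + K = l + 2*K)
R(k) = 2*k²*(-3 + k) (R(k) = k*((k - 3)*(k + k)) = k*((-3 + k)*(2*k)) = k*(2*k*(-3 + k)) = 2*k²*(-3 + k))
R(5) + C(-10, -7)*G(6, 5) = 2*5²*(-3 + 5) + ((11/10)*(-7))*(6 + 2*5) = 2*25*2 - 77*(6 + 10)/10 = 100 - 77/10*16 = 100 - 616/5 = -116/5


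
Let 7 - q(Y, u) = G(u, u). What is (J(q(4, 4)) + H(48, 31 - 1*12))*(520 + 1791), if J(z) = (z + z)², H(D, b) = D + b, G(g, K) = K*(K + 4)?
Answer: 5932337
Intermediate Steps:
G(g, K) = K*(4 + K)
q(Y, u) = 7 - u*(4 + u)
J(z) = 4*z² (J(z) = (2*z)² = 4*z²)
(J(q(4, 4)) + H(48, 31 - 1*12))*(520 + 1791) = (4*(7 - 1*4*(4 + 4))² + (48 + (31 - 1*12)))*(520 + 1791) = (4*(7 - 1*4*8)² + (48 + (31 - 12)))*2311 = (4*(7 - 32)² + (48 + 19))*2311 = (4*(-25)² + 67)*2311 = (4*625 + 67)*2311 = (2500 + 67)*2311 = 2567*2311 = 5932337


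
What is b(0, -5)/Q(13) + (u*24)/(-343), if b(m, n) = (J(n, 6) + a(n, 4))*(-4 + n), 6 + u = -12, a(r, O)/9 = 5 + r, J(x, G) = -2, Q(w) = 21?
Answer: 726/343 ≈ 2.1166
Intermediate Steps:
a(r, O) = 45 + 9*r (a(r, O) = 9*(5 + r) = 45 + 9*r)
u = -18 (u = -6 - 12 = -18)
b(m, n) = (-4 + n)*(43 + 9*n) (b(m, n) = (-2 + (45 + 9*n))*(-4 + n) = (43 + 9*n)*(-4 + n) = (-4 + n)*(43 + 9*n))
b(0, -5)/Q(13) + (u*24)/(-343) = (-172 + 7*(-5) + 9*(-5)**2)/21 - 18*24/(-343) = (-172 - 35 + 9*25)*(1/21) - 432*(-1/343) = (-172 - 35 + 225)*(1/21) + 432/343 = 18*(1/21) + 432/343 = 6/7 + 432/343 = 726/343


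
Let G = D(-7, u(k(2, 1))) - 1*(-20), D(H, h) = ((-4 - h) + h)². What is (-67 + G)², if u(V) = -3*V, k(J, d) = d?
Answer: 961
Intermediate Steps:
D(H, h) = 16 (D(H, h) = (-4)² = 16)
G = 36 (G = 16 - 1*(-20) = 16 + 20 = 36)
(-67 + G)² = (-67 + 36)² = (-31)² = 961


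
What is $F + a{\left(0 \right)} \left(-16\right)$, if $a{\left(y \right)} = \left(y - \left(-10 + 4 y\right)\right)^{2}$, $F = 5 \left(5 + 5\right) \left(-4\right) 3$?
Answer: $-2200$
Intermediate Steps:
$F = -600$ ($F = 5 \cdot 10 \left(-4\right) 3 = 5 \left(-40\right) 3 = \left(-200\right) 3 = -600$)
$a{\left(y \right)} = \left(10 - 3 y\right)^{2}$ ($a{\left(y \right)} = \left(y - \left(-10 + 4 y\right)\right)^{2} = \left(10 - 3 y\right)^{2}$)
$F + a{\left(0 \right)} \left(-16\right) = -600 + \left(-10 + 3 \cdot 0\right)^{2} \left(-16\right) = -600 + \left(-10 + 0\right)^{2} \left(-16\right) = -600 + \left(-10\right)^{2} \left(-16\right) = -600 + 100 \left(-16\right) = -600 - 1600 = -2200$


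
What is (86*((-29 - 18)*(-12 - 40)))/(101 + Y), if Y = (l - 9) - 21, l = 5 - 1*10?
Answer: 105092/33 ≈ 3184.6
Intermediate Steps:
l = -5 (l = 5 - 10 = -5)
Y = -35 (Y = (-5 - 9) - 21 = -14 - 21 = -35)
(86*((-29 - 18)*(-12 - 40)))/(101 + Y) = (86*((-29 - 18)*(-12 - 40)))/(101 - 35) = (86*(-47*(-52)))/66 = (86*2444)*(1/66) = 210184*(1/66) = 105092/33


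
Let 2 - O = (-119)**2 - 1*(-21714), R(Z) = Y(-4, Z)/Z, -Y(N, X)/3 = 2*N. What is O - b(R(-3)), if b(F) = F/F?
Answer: -35874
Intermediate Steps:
Y(N, X) = -6*N
R(Z) = 24/Z (R(Z) = (-6*(-4))/Z = 24/Z)
b(F) = 1
O = -35873 (O = 2 - ((-119)**2 - 1*(-21714)) = 2 - (14161 + 21714) = 2 - 1*35875 = 2 - 35875 = -35873)
O - b(R(-3)) = -35873 - 1*1 = -35873 - 1 = -35874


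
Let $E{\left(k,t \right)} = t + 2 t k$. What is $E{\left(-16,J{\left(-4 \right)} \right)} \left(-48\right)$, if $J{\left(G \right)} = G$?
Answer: $-5952$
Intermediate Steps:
$E{\left(k,t \right)} = t + 2 k t$
$E{\left(-16,J{\left(-4 \right)} \right)} \left(-48\right) = - 4 \left(1 + 2 \left(-16\right)\right) \left(-48\right) = - 4 \left(1 - 32\right) \left(-48\right) = \left(-4\right) \left(-31\right) \left(-48\right) = 124 \left(-48\right) = -5952$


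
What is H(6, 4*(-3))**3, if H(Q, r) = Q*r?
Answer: -373248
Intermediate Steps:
H(6, 4*(-3))**3 = (6*(4*(-3)))**3 = (6*(-12))**3 = (-72)**3 = -373248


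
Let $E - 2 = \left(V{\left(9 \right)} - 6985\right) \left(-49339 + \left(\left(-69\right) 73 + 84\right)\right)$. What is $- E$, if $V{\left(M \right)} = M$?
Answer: $-378740994$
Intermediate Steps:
$E = 378740994$ ($E = 2 + \left(9 - 6985\right) \left(-49339 + \left(\left(-69\right) 73 + 84\right)\right) = 2 - 6976 \left(-49339 + \left(-5037 + 84\right)\right) = 2 - 6976 \left(-49339 - 4953\right) = 2 - -378740992 = 2 + 378740992 = 378740994$)
$- E = \left(-1\right) 378740994 = -378740994$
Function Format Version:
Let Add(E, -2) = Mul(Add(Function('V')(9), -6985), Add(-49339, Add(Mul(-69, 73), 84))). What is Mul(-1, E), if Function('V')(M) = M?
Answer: -378740994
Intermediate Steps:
E = 378740994 (E = Add(2, Mul(Add(9, -6985), Add(-49339, Add(Mul(-69, 73), 84)))) = Add(2, Mul(-6976, Add(-49339, Add(-5037, 84)))) = Add(2, Mul(-6976, Add(-49339, -4953))) = Add(2, Mul(-6976, -54292)) = Add(2, 378740992) = 378740994)
Mul(-1, E) = Mul(-1, 378740994) = -378740994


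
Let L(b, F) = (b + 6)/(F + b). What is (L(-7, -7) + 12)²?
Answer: 28561/196 ≈ 145.72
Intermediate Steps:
L(b, F) = (6 + b)/(F + b)
(L(-7, -7) + 12)² = ((6 - 7)/(-7 - 7) + 12)² = (-1/(-14) + 12)² = (-1/14*(-1) + 12)² = (1/14 + 12)² = (169/14)² = 28561/196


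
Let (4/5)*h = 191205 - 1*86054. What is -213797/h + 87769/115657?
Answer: -52763487921/60807246035 ≈ -0.86772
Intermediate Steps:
h = 525755/4 (h = 5*(191205 - 1*86054)/4 = 5*(191205 - 86054)/4 = (5/4)*105151 = 525755/4 ≈ 1.3144e+5)
-213797/h + 87769/115657 = -213797/525755/4 + 87769/115657 = -213797*4/525755 + 87769*(1/115657) = -855188/525755 + 87769/115657 = -52763487921/60807246035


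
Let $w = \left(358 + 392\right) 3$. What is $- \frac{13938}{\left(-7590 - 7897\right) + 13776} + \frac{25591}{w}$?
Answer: $\frac{75146701}{3849750} \approx 19.52$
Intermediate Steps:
$w = 2250$ ($w = 750 \cdot 3 = 2250$)
$- \frac{13938}{\left(-7590 - 7897\right) + 13776} + \frac{25591}{w} = - \frac{13938}{\left(-7590 - 7897\right) + 13776} + \frac{25591}{2250} = - \frac{13938}{-15487 + 13776} + 25591 \cdot \frac{1}{2250} = - \frac{13938}{-1711} + \frac{25591}{2250} = \left(-13938\right) \left(- \frac{1}{1711}\right) + \frac{25591}{2250} = \frac{13938}{1711} + \frac{25591}{2250} = \frac{75146701}{3849750}$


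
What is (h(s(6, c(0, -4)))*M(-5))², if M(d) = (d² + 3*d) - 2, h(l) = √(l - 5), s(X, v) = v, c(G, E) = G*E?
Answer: -320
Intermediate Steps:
c(G, E) = E*G
h(l) = √(-5 + l)
M(d) = -2 + d² + 3*d
(h(s(6, c(0, -4)))*M(-5))² = (√(-5 - 4*0)*(-2 + (-5)² + 3*(-5)))² = (√(-5 + 0)*(-2 + 25 - 15))² = (√(-5)*8)² = ((I*√5)*8)² = (8*I*√5)² = -320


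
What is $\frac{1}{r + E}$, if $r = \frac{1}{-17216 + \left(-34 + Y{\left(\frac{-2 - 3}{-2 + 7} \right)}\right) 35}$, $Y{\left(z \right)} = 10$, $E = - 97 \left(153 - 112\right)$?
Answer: $- \frac{18056}{71808713} \approx -0.00025145$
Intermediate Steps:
$E = -3977$ ($E = \left(-97\right) 41 = -3977$)
$r = - \frac{1}{18056}$ ($r = \frac{1}{-17216 + \left(-34 + 10\right) 35} = \frac{1}{-17216 - 840} = \frac{1}{-18056} = - \frac{1}{18056} \approx -5.5383 \cdot 10^{-5}$)
$\frac{1}{r + E} = \frac{1}{- \frac{1}{18056} - 3977} = \frac{1}{- \frac{71808713}{18056}} = - \frac{18056}{71808713}$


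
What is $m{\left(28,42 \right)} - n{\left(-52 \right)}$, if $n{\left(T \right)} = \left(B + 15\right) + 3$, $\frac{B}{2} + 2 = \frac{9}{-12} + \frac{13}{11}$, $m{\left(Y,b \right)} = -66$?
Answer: $- \frac{1779}{22} \approx -80.864$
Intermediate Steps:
$B = - \frac{69}{22}$ ($B = -4 + 2 \left(\frac{9}{-12} + \frac{13}{11}\right) = -4 + 2 \left(9 \left(- \frac{1}{12}\right) + 13 \cdot \frac{1}{11}\right) = -4 + 2 \left(- \frac{3}{4} + \frac{13}{11}\right) = -4 + 2 \cdot \frac{19}{44} = -4 + \frac{19}{22} = - \frac{69}{22} \approx -3.1364$)
$n{\left(T \right)} = \frac{327}{22}$ ($n{\left(T \right)} = \left(- \frac{69}{22} + 15\right) + 3 = \frac{261}{22} + 3 = \frac{327}{22}$)
$m{\left(28,42 \right)} - n{\left(-52 \right)} = -66 - \frac{327}{22} = - \frac{1779}{22}$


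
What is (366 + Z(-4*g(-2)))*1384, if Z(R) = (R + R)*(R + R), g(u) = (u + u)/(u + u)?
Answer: 595120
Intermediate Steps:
g(u) = 1 (g(u) = (2*u)/((2*u)) = (2*u)*(1/(2*u)) = 1)
Z(R) = 4*R² (Z(R) = (2*R)*(2*R) = 4*R²)
(366 + Z(-4*g(-2)))*1384 = (366 + 4*(-4*1)²)*1384 = (366 + 4*(-4)²)*1384 = (366 + 4*16)*1384 = (366 + 64)*1384 = 430*1384 = 595120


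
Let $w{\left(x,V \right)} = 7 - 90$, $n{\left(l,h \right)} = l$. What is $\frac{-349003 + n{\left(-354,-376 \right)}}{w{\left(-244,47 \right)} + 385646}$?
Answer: $- \frac{349357}{385563} \approx -0.9061$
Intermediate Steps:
$w{\left(x,V \right)} = -83$ ($w{\left(x,V \right)} = 7 - 90 = -83$)
$\frac{-349003 + n{\left(-354,-376 \right)}}{w{\left(-244,47 \right)} + 385646} = \frac{-349003 - 354}{-83 + 385646} = - \frac{349357}{385563}$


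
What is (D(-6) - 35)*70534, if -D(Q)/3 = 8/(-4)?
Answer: -2045486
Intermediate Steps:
D(Q) = 6 (D(Q) = -24/(-4) = -24*(-1)/4 = -3*(-2) = 6)
(D(-6) - 35)*70534 = (6 - 35)*70534 = -29*70534 = -2045486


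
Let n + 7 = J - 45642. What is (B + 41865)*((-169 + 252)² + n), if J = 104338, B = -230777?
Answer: -12388471136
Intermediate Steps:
n = 58689 (n = -7 + (104338 - 45642) = -7 + 58696 = 58689)
(B + 41865)*((-169 + 252)² + n) = (-230777 + 41865)*((-169 + 252)² + 58689) = -188912*(83² + 58689) = -188912*(6889 + 58689) = -188912*65578 = -12388471136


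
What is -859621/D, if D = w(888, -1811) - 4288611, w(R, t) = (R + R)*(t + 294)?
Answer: 859621/6982803 ≈ 0.12311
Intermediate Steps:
w(R, t) = 2*R*(294 + t) (w(R, t) = (2*R)*(294 + t) = 2*R*(294 + t))
D = -6982803 (D = 2*888*(294 - 1811) - 4288611 = 2*888*(-1517) - 4288611 = -2694192 - 4288611 = -6982803)
-859621/D = -859621/(-6982803) = -859621*(-1/6982803) = 859621/6982803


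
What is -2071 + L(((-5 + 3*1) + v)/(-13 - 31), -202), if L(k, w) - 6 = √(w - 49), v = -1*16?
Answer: -2065 + I*√251 ≈ -2065.0 + 15.843*I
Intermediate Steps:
v = -16
L(k, w) = 6 + √(-49 + w) (L(k, w) = 6 + √(w - 49) = 6 + √(-49 + w))
-2071 + L(((-5 + 3*1) + v)/(-13 - 31), -202) = -2071 + (6 + √(-49 - 202)) = -2071 + (6 + √(-251)) = -2071 + (6 + I*√251) = -2065 + I*√251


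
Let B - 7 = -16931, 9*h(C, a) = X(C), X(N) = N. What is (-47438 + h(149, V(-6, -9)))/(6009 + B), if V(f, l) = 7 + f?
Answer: 426793/98235 ≈ 4.3446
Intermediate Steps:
h(C, a) = C/9
B = -16924 (B = 7 - 16931 = -16924)
(-47438 + h(149, V(-6, -9)))/(6009 + B) = (-47438 + (⅑)*149)/(6009 - 16924) = (-47438 + 149/9)/(-10915) = -426793/9*(-1/10915) = 426793/98235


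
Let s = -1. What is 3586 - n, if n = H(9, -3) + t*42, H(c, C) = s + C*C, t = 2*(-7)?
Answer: 4166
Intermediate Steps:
t = -14
H(c, C) = -1 + C**2 (H(c, C) = -1 + C*C = -1 + C**2)
n = -580 (n = (-1 + (-3)**2) - 14*42 = (-1 + 9) - 588 = 8 - 588 = -580)
3586 - n = 3586 - 1*(-580) = 3586 + 580 = 4166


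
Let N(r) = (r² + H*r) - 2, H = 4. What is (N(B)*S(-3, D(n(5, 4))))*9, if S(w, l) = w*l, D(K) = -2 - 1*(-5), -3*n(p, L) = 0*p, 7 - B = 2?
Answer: -3483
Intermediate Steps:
B = 5 (B = 7 - 1*2 = 7 - 2 = 5)
n(p, L) = 0 (n(p, L) = -0*p = -⅓*0 = 0)
D(K) = 3 (D(K) = -2 + 5 = 3)
S(w, l) = l*w
N(r) = -2 + r² + 4*r (N(r) = (r² + 4*r) - 2 = -2 + r² + 4*r)
(N(B)*S(-3, D(n(5, 4))))*9 = ((-2 + 5² + 4*5)*(3*(-3)))*9 = ((-2 + 25 + 20)*(-9))*9 = (43*(-9))*9 = -387*9 = -3483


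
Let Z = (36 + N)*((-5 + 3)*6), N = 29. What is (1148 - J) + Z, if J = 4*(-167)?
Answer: 1036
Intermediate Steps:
J = -668
Z = -780 (Z = (36 + 29)*((-5 + 3)*6) = 65*(-2*6) = 65*(-12) = -780)
(1148 - J) + Z = (1148 - 1*(-668)) - 780 = (1148 + 668) - 780 = 1816 - 780 = 1036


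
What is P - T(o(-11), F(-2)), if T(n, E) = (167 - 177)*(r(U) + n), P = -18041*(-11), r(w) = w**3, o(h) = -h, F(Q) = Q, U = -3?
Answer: 198291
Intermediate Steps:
P = 198451
T(n, E) = 270 - 10*n (T(n, E) = (167 - 177)*((-3)**3 + n) = -10*(-27 + n) = 270 - 10*n)
P - T(o(-11), F(-2)) = 198451 - (270 - (-10)*(-11)) = 198451 - (270 - 10*11) = 198451 - (270 - 110) = 198451 - 1*160 = 198451 - 160 = 198291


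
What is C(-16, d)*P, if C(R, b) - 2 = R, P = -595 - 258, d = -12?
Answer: 11942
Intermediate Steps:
P = -853
C(R, b) = 2 + R
C(-16, d)*P = (2 - 16)*(-853) = -14*(-853) = 11942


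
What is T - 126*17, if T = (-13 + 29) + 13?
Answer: -2113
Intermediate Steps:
T = 29 (T = 16 + 13 = 29)
T - 126*17 = 29 - 126*17 = 29 - 2142 = -2113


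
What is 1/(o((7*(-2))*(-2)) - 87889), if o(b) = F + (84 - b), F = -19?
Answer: -1/87852 ≈ -1.1383e-5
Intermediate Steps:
o(b) = 65 - b (o(b) = -19 + (84 - b) = 65 - b)
1/(o((7*(-2))*(-2)) - 87889) = 1/((65 - 7*(-2)*(-2)) - 87889) = 1/((65 - (-14)*(-2)) - 87889) = 1/((65 - 1*28) - 87889) = 1/((65 - 28) - 87889) = 1/(37 - 87889) = 1/(-87852) = -1/87852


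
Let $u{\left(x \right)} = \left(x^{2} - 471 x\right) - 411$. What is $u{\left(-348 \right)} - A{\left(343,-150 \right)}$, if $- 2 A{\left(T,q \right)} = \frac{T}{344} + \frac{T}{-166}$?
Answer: $\frac{16251824977}{57104} \approx 2.846 \cdot 10^{5}$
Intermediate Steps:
$A{\left(T,q \right)} = \frac{89 T}{57104}$ ($A{\left(T,q \right)} = - \frac{\frac{T}{344} + \frac{T}{-166}}{2} = - \frac{T \frac{1}{344} + T \left(- \frac{1}{166}\right)}{2} = - \frac{\frac{T}{344} - \frac{T}{166}}{2} = - \frac{\left(- \frac{89}{28552}\right) T}{2} = \frac{89 T}{57104}$)
$u{\left(x \right)} = -411 + x^{2} - 471 x$
$u{\left(-348 \right)} - A{\left(343,-150 \right)} = \left(-411 + \left(-348\right)^{2} - -163908\right) - \frac{89}{57104} \cdot 343 = \left(-411 + 121104 + 163908\right) - \frac{30527}{57104} = 284601 - \frac{30527}{57104} = \frac{16251824977}{57104}$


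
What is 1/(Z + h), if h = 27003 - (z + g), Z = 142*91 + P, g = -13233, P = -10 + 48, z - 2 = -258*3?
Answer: 1/53968 ≈ 1.8530e-5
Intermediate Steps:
z = -772 (z = 2 - 258*3 = 2 - 774 = -772)
P = 38
Z = 12960 (Z = 142*91 + 38 = 12922 + 38 = 12960)
h = 41008 (h = 27003 - (-772 - 13233) = 27003 - 1*(-14005) = 27003 + 14005 = 41008)
1/(Z + h) = 1/(12960 + 41008) = 1/53968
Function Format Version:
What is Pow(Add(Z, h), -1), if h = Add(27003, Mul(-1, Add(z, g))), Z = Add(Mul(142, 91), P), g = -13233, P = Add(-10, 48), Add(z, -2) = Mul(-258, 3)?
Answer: Rational(1, 53968) ≈ 1.8530e-5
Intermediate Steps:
z = -772 (z = Add(2, Mul(-258, 3)) = Add(2, -774) = -772)
P = 38
Z = 12960 (Z = Add(Mul(142, 91), 38) = Add(12922, 38) = 12960)
h = 41008 (h = Add(27003, Mul(-1, Add(-772, -13233))) = Add(27003, Mul(-1, -14005)) = Add(27003, 14005) = 41008)
Pow(Add(Z, h), -1) = Pow(Add(12960, 41008), -1) = Pow(53968, -1) = Rational(1, 53968)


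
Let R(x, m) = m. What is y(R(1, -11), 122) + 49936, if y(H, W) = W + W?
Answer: 50180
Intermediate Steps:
y(H, W) = 2*W
y(R(1, -11), 122) + 49936 = 2*122 + 49936 = 244 + 49936 = 50180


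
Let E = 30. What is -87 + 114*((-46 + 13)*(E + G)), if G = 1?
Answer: -116709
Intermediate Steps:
-87 + 114*((-46 + 13)*(E + G)) = -87 + 114*((-46 + 13)*(30 + 1)) = -87 + 114*(-33*31) = -87 + 114*(-1023) = -87 - 116622 = -116709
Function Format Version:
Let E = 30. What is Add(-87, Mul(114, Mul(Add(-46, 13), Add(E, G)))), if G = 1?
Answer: -116709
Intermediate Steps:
Add(-87, Mul(114, Mul(Add(-46, 13), Add(E, G)))) = Add(-87, Mul(114, Mul(Add(-46, 13), Add(30, 1)))) = Add(-87, Mul(114, Mul(-33, 31))) = Add(-87, Mul(114, -1023)) = Add(-87, -116622) = -116709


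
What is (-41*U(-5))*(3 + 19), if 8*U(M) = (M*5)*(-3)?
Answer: -33825/4 ≈ -8456.3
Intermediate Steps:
U(M) = -15*M/8 (U(M) = ((M*5)*(-3))/8 = ((5*M)*(-3))/8 = (-15*M)/8 = -15*M/8)
(-41*U(-5))*(3 + 19) = (-(-615)*(-5)/8)*(3 + 19) = -41*75/8*22 = -3075/8*22 = -33825/4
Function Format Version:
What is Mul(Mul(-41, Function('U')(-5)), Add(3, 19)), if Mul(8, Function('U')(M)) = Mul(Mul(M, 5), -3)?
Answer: Rational(-33825, 4) ≈ -8456.3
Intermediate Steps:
Function('U')(M) = Mul(Rational(-15, 8), M) (Function('U')(M) = Mul(Rational(1, 8), Mul(Mul(M, 5), -3)) = Mul(Rational(1, 8), Mul(Mul(5, M), -3)) = Mul(Rational(1, 8), Mul(-15, M)) = Mul(Rational(-15, 8), M))
Mul(Mul(-41, Function('U')(-5)), Add(3, 19)) = Mul(Mul(-41, Mul(Rational(-15, 8), -5)), Add(3, 19)) = Mul(Mul(-41, Rational(75, 8)), 22) = Mul(Rational(-3075, 8), 22) = Rational(-33825, 4)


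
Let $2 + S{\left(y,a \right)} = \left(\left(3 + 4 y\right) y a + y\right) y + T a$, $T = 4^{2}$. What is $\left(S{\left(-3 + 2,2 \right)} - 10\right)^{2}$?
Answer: $361$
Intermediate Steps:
$T = 16$
$S{\left(y,a \right)} = -2 + 16 a + y \left(y + a y \left(3 + 4 y\right)\right)$ ($S{\left(y,a \right)} = -2 + \left(\left(\left(3 + 4 y\right) y a + y\right) y + 16 a\right) = -2 + \left(\left(y \left(3 + 4 y\right) a + y\right) y + 16 a\right) = -2 + \left(\left(a y \left(3 + 4 y\right) + y\right) y + 16 a\right) = -2 + \left(\left(y + a y \left(3 + 4 y\right)\right) y + 16 a\right) = -2 + \left(y \left(y + a y \left(3 + 4 y\right)\right) + 16 a\right) = -2 + \left(16 a + y \left(y + a y \left(3 + 4 y\right)\right)\right) = -2 + 16 a + y \left(y + a y \left(3 + 4 y\right)\right)$)
$\left(S{\left(-3 + 2,2 \right)} - 10\right)^{2} = \left(\left(-2 + \left(-3 + 2\right)^{2} + 16 \cdot 2 + 3 \cdot 2 \left(-3 + 2\right)^{2} + 4 \cdot 2 \left(-3 + 2\right)^{3}\right) - 10\right)^{2} = \left(\left(-2 + \left(-1\right)^{2} + 32 + 3 \cdot 2 \left(-1\right)^{2} + 4 \cdot 2 \left(-1\right)^{3}\right) - 10\right)^{2} = \left(\left(-2 + 1 + 32 + 3 \cdot 2 \cdot 1 + 4 \cdot 2 \left(-1\right)\right) - 10\right)^{2} = \left(\left(-2 + 1 + 32 + 6 - 8\right) - 10\right)^{2} = \left(29 - 10\right)^{2} = 19^{2} = 361$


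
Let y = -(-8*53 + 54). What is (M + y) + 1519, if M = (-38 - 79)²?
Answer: 15578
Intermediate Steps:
y = 370 (y = -(-424 + 54) = -1*(-370) = 370)
M = 13689 (M = (-117)² = 13689)
(M + y) + 1519 = (13689 + 370) + 1519 = 14059 + 1519 = 15578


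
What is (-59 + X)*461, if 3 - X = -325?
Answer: 124009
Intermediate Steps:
X = 328 (X = 3 - 1*(-325) = 3 + 325 = 328)
(-59 + X)*461 = (-59 + 328)*461 = 269*461 = 124009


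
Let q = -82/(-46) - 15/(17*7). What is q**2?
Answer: 20557156/7491169 ≈ 2.7442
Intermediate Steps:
q = 4534/2737 (q = -82*(-1/46) - 15/119 = 41/23 - 15*1/119 = 41/23 - 15/119 = 4534/2737 ≈ 1.6566)
q**2 = (4534/2737)**2 = 20557156/7491169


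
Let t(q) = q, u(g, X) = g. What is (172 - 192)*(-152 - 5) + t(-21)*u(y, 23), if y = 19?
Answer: 2741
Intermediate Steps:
(172 - 192)*(-152 - 5) + t(-21)*u(y, 23) = (172 - 192)*(-152 - 5) - 21*19 = -20*(-157) - 399 = 3140 - 399 = 2741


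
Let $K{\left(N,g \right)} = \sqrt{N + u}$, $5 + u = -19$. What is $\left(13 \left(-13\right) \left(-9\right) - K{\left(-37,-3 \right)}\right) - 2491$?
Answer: $-970 - i \sqrt{61} \approx -970.0 - 7.8102 i$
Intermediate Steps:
$u = -24$ ($u = -5 - 19 = -24$)
$K{\left(N,g \right)} = \sqrt{-24 + N}$ ($K{\left(N,g \right)} = \sqrt{N - 24} = \sqrt{-24 + N}$)
$\left(13 \left(-13\right) \left(-9\right) - K{\left(-37,-3 \right)}\right) - 2491 = \left(13 \left(-13\right) \left(-9\right) - \sqrt{-24 - 37}\right) - 2491 = \left(\left(-169\right) \left(-9\right) - \sqrt{-61}\right) - 2491 = \left(1521 - i \sqrt{61}\right) - 2491 = -970 - i \sqrt{61}$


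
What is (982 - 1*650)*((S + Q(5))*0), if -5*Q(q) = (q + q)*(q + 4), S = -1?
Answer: 0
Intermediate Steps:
Q(q) = -2*q*(4 + q)/5 (Q(q) = -(q + q)*(q + 4)/5 = -2*q*(4 + q)/5)
(982 - 1*650)*((S + Q(5))*0) = (982 - 1*650)*((-1 - ⅖*5*(4 + 5))*0) = (982 - 650)*((-1 - ⅖*5*9)*0) = 332*((-1 - 18)*0) = 332*(-19*0) = 332*0 = 0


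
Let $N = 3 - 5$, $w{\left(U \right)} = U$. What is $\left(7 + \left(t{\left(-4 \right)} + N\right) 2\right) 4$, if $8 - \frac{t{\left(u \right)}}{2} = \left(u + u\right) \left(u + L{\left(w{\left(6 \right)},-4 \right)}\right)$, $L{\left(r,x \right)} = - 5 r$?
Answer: $-4212$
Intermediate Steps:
$N = -2$
$t{\left(u \right)} = 16 - 4 u \left(-30 + u\right)$ ($t{\left(u \right)} = 16 - 2 \left(u + u\right) \left(u - 30\right) = 16 - 2 \cdot 2 u \left(u - 30\right) = 16 - 2 \cdot 2 u \left(-30 + u\right) = 16 - 4 u \left(-30 + u\right)$)
$\left(7 + \left(t{\left(-4 \right)} + N\right) 2\right) 4 = \left(7 + \left(\left(16 - 4 \left(-4\right)^{2} + 120 \left(-4\right)\right) - 2\right) 2\right) 4 = \left(7 + \left(\left(16 - 64 - 480\right) - 2\right) 2\right) 4 = \left(7 + \left(-528 - 2\right) 2\right) 4 = \left(7 - 1060\right) 4 = \left(-1053\right) 4 = -4212$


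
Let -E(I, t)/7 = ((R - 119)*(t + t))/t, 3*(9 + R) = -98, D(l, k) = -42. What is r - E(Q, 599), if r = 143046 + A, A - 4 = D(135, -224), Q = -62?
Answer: 422276/3 ≈ 1.4076e+5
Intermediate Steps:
R = -125/3 (R = -9 + (1/3)*(-98) = -9 - 98/3 = -125/3 ≈ -41.667)
A = -38 (A = 4 - 42 = -38)
E(I, t) = 6748/3 (E(I, t) = -7*(-125/3 - 119)*(t + t)/t = -7*(-964*t/3)/t = -7*(-964/3) = 6748/3)
r = 143008 (r = 143046 - 38 = 143008)
r - E(Q, 599) = 143008 - 1*6748/3 = 143008 - 6748/3 = 422276/3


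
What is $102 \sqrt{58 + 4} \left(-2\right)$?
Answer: $- 204 \sqrt{62} \approx -1606.3$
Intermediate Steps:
$102 \sqrt{58 + 4} \left(-2\right) = 102 \sqrt{62} \left(-2\right) = - 204 \sqrt{62}$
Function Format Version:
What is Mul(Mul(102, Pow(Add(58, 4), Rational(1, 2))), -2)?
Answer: Mul(-204, Pow(62, Rational(1, 2))) ≈ -1606.3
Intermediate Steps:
Mul(Mul(102, Pow(Add(58, 4), Rational(1, 2))), -2) = Mul(Mul(102, Pow(62, Rational(1, 2))), -2) = Mul(-204, Pow(62, Rational(1, 2)))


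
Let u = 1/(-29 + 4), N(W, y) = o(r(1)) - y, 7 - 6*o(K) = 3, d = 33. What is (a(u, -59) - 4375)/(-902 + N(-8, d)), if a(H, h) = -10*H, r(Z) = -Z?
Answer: 65619/14015 ≈ 4.6821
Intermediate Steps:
o(K) = ⅔ (o(K) = 7/6 - ⅙*3 = 7/6 - ½ = ⅔)
N(W, y) = ⅔ - y
u = -1/25 (u = 1/(-25) = -1/25 ≈ -0.040000)
(a(u, -59) - 4375)/(-902 + N(-8, d)) = (-10*(-1/25) - 4375)/(-902 + (⅔ - 1*33)) = (⅖ - 4375)/(-902 + (⅔ - 33)) = -21873/(5*(-902 - 97/3)) = -21873/(5*(-2803/3)) = -21873/5*(-3/2803) = 65619/14015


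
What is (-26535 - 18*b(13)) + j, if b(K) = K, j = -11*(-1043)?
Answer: -15296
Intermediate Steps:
j = 11473
(-26535 - 18*b(13)) + j = (-26535 - 18*13) + 11473 = (-26535 - 234) + 11473 = -26769 + 11473 = -15296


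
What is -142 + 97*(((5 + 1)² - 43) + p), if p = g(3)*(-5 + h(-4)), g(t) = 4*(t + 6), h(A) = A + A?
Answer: -46217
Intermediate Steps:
h(A) = 2*A
g(t) = 24 + 4*t (g(t) = 4*(6 + t) = 24 + 4*t)
p = -468 (p = (24 + 4*3)*(-5 + 2*(-4)) = (24 + 12)*(-5 - 8) = 36*(-13) = -468)
-142 + 97*(((5 + 1)² - 43) + p) = -142 + 97*(((5 + 1)² - 43) - 468) = -142 + 97*((6² - 43) - 468) = -142 + 97*((36 - 43) - 468) = -142 + 97*(-7 - 468) = -142 + 97*(-475) = -142 - 46075 = -46217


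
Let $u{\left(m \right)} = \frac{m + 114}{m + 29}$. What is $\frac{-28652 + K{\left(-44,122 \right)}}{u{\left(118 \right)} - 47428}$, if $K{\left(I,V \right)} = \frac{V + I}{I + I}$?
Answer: $\frac{185326869}{306754096} \approx 0.60415$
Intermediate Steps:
$K{\left(I,V \right)} = \frac{I + V}{2 I}$
$u{\left(m \right)} = \frac{114 + m}{29 + m}$
$\frac{-28652 + K{\left(-44,122 \right)}}{u{\left(118 \right)} - 47428} = \frac{-28652 + \frac{-44 + 122}{2 \left(-44\right)}}{\frac{114 + 118}{29 + 118} - 47428} = \frac{-28652 + \frac{1}{2} \left(- \frac{1}{44}\right) 78}{\frac{1}{147} \cdot 232 - 47428} = \frac{-28652 - \frac{39}{44}}{\frac{1}{147} \cdot 232 - 47428} = - \frac{1260727}{44 \left(\frac{232}{147} - 47428\right)} = - \frac{1260727}{44 \left(- \frac{6971684}{147}\right)} = \left(- \frac{1260727}{44}\right) \left(- \frac{147}{6971684}\right) = \frac{185326869}{306754096}$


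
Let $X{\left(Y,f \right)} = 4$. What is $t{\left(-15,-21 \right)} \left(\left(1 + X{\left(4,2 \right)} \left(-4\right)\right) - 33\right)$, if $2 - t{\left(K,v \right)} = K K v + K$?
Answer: $-227616$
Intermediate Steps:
$t{\left(K,v \right)} = 2 - K - v K^{2}$ ($t{\left(K,v \right)} = 2 - \left(K K v + K\right) = 2 - \left(K^{2} v + K\right) = 2 - \left(v K^{2} + K\right) = 2 - \left(K + v K^{2}\right) = 2 - K - v K^{2}$)
$t{\left(-15,-21 \right)} \left(\left(1 + X{\left(4,2 \right)} \left(-4\right)\right) - 33\right) = \left(2 - -15 - - 21 \left(-15\right)^{2}\right) \left(\left(1 + 4 \left(-4\right)\right) - 33\right) = \left(2 + 15 - \left(-21\right) 225\right) \left(\left(1 - 16\right) - 33\right) = \left(2 + 15 + 4725\right) \left(-15 - 33\right) = 4742 \left(-48\right) = -227616$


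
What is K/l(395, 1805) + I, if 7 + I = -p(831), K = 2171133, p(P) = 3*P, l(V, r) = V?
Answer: 1183633/395 ≈ 2996.5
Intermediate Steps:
I = -2500 (I = -7 - 3*831 = -7 - 1*2493 = -7 - 2493 = -2500)
K/l(395, 1805) + I = 2171133/395 - 2500 = 1183633/395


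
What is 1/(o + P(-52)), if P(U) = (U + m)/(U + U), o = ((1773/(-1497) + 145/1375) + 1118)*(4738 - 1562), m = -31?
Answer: 14271400/50625538996459 ≈ 2.8190e-7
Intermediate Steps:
o = 486783919296/137225 (o = ((1773*(-1/1497) + 145*(1/1375)) + 1118)*3176 = ((-591/499 + 29/275) + 1118)*3176 = (-148054/137225 + 1118)*3176 = (153269496/137225)*3176 = 486783919296/137225 ≈ 3.5473e+6)
P(U) = (-31 + U)/(2*U) (P(U) = (U - 31)/(U + U) = (-31 + U)/((2*U)) = (-31 + U)*(1/(2*U)) = (-31 + U)/(2*U))
1/(o + P(-52)) = 1/(486783919296/137225 + (½)*(-31 - 52)/(-52)) = 1/(486783919296/137225 + (½)*(-1/52)*(-83)) = 1/(486783919296/137225 + 83/104) = 1/(50625538996459/14271400) = 14271400/50625538996459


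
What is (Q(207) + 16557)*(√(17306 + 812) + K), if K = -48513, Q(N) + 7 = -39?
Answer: -800998143 + 16511*√18118 ≈ -7.9878e+8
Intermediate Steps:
Q(N) = -46 (Q(N) = -7 - 39 = -46)
(Q(207) + 16557)*(√(17306 + 812) + K) = (-46 + 16557)*(√(17306 + 812) - 48513) = 16511*(√18118 - 48513) = 16511*(-48513 + √18118) = -800998143 + 16511*√18118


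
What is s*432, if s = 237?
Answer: 102384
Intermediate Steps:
s*432 = 237*432 = 102384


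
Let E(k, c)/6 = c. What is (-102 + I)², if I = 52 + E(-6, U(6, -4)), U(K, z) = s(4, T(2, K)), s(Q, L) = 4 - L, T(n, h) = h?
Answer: 3844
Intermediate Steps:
U(K, z) = 4 - K
E(k, c) = 6*c
I = 40 (I = 52 + 6*(4 - 1*6) = 52 + 6*(4 - 6) = 52 + 6*(-2) = 52 - 12 = 40)
(-102 + I)² = (-102 + 40)² = (-62)² = 3844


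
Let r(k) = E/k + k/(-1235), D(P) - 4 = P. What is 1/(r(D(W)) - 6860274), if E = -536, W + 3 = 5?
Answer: -3705/25417646168 ≈ -1.4576e-7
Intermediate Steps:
W = 2 (W = -3 + 5 = 2)
D(P) = 4 + P
r(k) = -536/k - k/1235 (r(k) = -536/k + k/(-1235) = -536/k + k*(-1/1235) = -536/k - k/1235)
1/(r(D(W)) - 6860274) = 1/((-536/(4 + 2) - (4 + 2)/1235) - 6860274) = 1/((-536/6 - 1/1235*6) - 6860274) = 1/((-536*⅙ - 6/1235) - 6860274) = 1/((-268/3 - 6/1235) - 6860274) = 1/(-330998/3705 - 6860274) = 1/(-25417646168/3705) = -3705/25417646168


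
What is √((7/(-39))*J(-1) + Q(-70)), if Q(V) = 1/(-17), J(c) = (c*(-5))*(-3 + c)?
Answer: √1552083/663 ≈ 1.8791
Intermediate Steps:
J(c) = -5*c*(-3 + c) (J(c) = (-5*c)*(-3 + c) = -5*c*(-3 + c))
Q(V) = -1/17
√((7/(-39))*J(-1) + Q(-70)) = √((7/(-39))*(5*(-1)*(3 - 1*(-1))) - 1/17) = √((7*(-1/39))*(5*(-1)*(3 + 1)) - 1/17) = √(-35*(-1)*4/39 - 1/17) = √(-7/39*(-20) - 1/17) = √(140/39 - 1/17) = √(2341/663) = √1552083/663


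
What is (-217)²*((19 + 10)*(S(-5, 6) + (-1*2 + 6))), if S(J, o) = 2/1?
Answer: 8193486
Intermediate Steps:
S(J, o) = 2 (S(J, o) = 2*1 = 2)
(-217)²*((19 + 10)*(S(-5, 6) + (-1*2 + 6))) = (-217)²*((19 + 10)*(2 + (-1*2 + 6))) = 47089*(29*(2 + (-2 + 6))) = 47089*(29*(2 + 4)) = 47089*(29*6) = 47089*174 = 8193486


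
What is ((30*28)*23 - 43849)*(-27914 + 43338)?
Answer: -378335296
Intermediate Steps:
((30*28)*23 - 43849)*(-27914 + 43338) = (840*23 - 43849)*15424 = (19320 - 43849)*15424 = -24529*15424 = -378335296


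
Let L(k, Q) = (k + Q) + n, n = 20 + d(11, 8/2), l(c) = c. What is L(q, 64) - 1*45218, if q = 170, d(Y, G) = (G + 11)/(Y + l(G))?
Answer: -44963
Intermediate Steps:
d(Y, G) = (11 + G)/(G + Y) (d(Y, G) = (G + 11)/(Y + G) = (11 + G)/(G + Y))
n = 21 (n = 20 + (11 + 8/2)/(8/2 + 11) = 20 + (11 + 8*(½))/(8*(½) + 11) = 20 + (11 + 4)/(4 + 11) = 20 + 15/15 = 20 + (1/15)*15 = 20 + 1 = 21)
L(k, Q) = 21 + Q + k (L(k, Q) = (k + Q) + 21 = (Q + k) + 21 = 21 + Q + k)
L(q, 64) - 1*45218 = (21 + 64 + 170) - 1*45218 = 255 - 45218 = -44963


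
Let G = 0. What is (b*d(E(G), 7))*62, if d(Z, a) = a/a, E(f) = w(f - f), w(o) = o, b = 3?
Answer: 186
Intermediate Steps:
E(f) = 0 (E(f) = f - f = 0)
d(Z, a) = 1
(b*d(E(G), 7))*62 = (3*1)*62 = 3*62 = 186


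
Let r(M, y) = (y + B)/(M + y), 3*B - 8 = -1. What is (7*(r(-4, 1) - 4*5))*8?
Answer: -10640/9 ≈ -1182.2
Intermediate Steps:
B = 7/3 (B = 8/3 + (1/3)*(-1) = 8/3 - 1/3 = 7/3 ≈ 2.3333)
r(M, y) = (7/3 + y)/(M + y) (r(M, y) = (y + 7/3)/(M + y) = (7/3 + y)/(M + y))
(7*(r(-4, 1) - 4*5))*8 = (7*((7/3 + 1)/(-4 + 1) - 4*5))*8 = (7*((10/3)/(-3) - 20))*8 = (7*(-1/3*10/3 - 20))*8 = (7*(-10/9 - 20))*8 = (7*(-190/9))*8 = -1330/9*8 = -10640/9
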